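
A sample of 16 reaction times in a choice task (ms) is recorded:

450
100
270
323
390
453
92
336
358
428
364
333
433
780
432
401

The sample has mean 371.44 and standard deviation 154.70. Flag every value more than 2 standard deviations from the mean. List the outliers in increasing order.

Cutoffs at x̄ ± 2s: 371.44 ± 2·154.70 = [62.04, 680.84].
780: z = 2.64, |z| > 2 → outlier.
Every other value lies within [62.04, 680.84].

780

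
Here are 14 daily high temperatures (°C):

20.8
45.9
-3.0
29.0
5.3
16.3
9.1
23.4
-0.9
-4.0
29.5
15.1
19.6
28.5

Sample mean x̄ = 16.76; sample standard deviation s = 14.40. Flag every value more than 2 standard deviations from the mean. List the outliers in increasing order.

Cutoffs at x̄ ± 2s: 16.76 ± 2·14.40 = [-12.04, 45.56].
45.9: z = 2.02, |z| > 2 → outlier.
Every other value lies within [-12.04, 45.56].

45.9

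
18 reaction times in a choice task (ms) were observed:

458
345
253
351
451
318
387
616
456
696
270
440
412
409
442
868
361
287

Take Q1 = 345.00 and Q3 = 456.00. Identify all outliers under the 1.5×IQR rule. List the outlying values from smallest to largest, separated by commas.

IQR = Q3 − Q1 = 456.00 − 345.00 = 111.00.
Lower fence = Q1 − 1.5·IQR = 345.00 − 166.50 = 178.50.
Upper fence = Q3 + 1.5·IQR = 456.00 + 166.50 = 622.50.
696 > 622.50 → outlier.
868 > 622.50 → outlier.
All remaining values lie within [178.50, 622.50].

696, 868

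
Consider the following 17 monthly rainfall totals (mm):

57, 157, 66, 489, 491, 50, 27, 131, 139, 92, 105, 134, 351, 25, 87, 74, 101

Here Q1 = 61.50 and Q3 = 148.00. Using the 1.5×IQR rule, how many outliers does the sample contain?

3

IQR = 86.50; fences at 61.50 − 129.75 = -68.25 and 148.00 + 129.75 = 277.75.
Outside the cutoffs: 351, 489, 491.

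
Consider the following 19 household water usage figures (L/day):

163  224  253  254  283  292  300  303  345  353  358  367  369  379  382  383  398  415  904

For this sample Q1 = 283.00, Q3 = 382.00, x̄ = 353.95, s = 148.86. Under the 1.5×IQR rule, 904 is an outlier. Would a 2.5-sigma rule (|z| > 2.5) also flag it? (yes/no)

z = (904 − 353.95) / 148.86 = 3.70.
|z| = 3.70 > 2.5.

yes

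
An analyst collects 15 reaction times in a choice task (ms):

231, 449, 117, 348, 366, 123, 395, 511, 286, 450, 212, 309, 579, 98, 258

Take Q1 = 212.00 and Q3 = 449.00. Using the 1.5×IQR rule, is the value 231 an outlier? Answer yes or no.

no

IQR = Q3 − Q1 = 449.00 − 212.00 = 237.00.
Lower fence = Q1 − 1.5·IQR = 212.00 − 355.50 = -143.50.
Upper fence = Q3 + 1.5·IQR = 449.00 + 355.50 = 804.50.
231 lies within [-143.50, 804.50].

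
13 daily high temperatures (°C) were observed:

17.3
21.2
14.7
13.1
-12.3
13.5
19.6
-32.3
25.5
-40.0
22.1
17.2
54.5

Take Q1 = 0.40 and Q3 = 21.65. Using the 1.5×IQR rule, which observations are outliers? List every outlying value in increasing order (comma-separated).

IQR = Q3 − Q1 = 21.65 − 0.40 = 21.25.
Lower fence = Q1 − 1.5·IQR = 0.40 − 31.875 = -31.475.
Upper fence = Q3 + 1.5·IQR = 21.65 + 31.875 = 53.525.
-40.0 < -31.475 → outlier.
-32.3 < -31.475 → outlier.
54.5 > 53.525 → outlier.
All remaining values lie within [-31.475, 53.525].

-40.0, -32.3, 54.5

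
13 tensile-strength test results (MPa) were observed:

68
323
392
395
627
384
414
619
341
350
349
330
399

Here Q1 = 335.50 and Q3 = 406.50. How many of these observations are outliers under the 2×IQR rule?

3

IQR = 71.00; fences at 335.50 − 142.00 = 193.50 and 406.50 + 142.00 = 548.50.
Outside the cutoffs: 68, 619, 627.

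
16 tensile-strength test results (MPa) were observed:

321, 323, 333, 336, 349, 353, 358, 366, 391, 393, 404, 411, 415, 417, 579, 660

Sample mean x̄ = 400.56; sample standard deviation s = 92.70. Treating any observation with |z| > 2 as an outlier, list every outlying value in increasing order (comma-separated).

Cutoffs at x̄ ± 2s: 400.56 ± 2·92.70 = [215.16, 585.96].
660: z = 2.80, |z| > 2 → outlier.
Every other value lies within [215.16, 585.96].

660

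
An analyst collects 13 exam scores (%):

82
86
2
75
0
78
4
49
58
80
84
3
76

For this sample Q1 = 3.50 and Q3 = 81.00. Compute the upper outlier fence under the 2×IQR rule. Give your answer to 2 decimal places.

236.00

IQR = Q3 − Q1 = 81.00 − 3.50 = 77.50.
Lower fence = Q1 − 2·IQR = 3.50 − 155.00 = -151.50.
Upper fence = Q3 + 2·IQR = 81.00 + 155.00 = 236.00.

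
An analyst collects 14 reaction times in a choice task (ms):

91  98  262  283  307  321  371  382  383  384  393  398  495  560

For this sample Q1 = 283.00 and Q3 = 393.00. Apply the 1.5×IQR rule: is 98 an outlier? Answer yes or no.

IQR = Q3 − Q1 = 393.00 − 283.00 = 110.00.
Lower fence = Q1 − 1.5·IQR = 283.00 − 165.00 = 118.00.
Upper fence = Q3 + 1.5·IQR = 393.00 + 165.00 = 558.00.
98 lies below the lower fence.

yes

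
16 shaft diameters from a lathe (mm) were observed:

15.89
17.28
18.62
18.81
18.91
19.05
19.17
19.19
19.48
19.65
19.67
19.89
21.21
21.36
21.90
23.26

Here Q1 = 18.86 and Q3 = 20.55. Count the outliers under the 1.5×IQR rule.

IQR = 1.69; fences at 18.86 − 2.535 = 16.325 and 20.55 + 2.535 = 23.085.
Outside the cutoffs: 15.89, 23.26.

2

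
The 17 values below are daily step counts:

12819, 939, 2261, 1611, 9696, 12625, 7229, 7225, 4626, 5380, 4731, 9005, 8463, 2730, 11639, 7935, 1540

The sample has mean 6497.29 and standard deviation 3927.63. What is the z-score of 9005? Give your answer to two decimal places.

z = (9005 − 6497.29) / 3927.63 = 0.64.

0.64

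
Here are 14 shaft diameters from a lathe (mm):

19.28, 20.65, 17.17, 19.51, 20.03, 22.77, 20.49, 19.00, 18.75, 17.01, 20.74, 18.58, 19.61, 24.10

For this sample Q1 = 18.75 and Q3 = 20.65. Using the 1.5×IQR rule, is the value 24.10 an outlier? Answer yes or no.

yes

IQR = Q3 − Q1 = 20.65 − 18.75 = 1.90.
Lower fence = Q1 − 1.5·IQR = 18.75 − 2.85 = 15.90.
Upper fence = Q3 + 1.5·IQR = 20.65 + 2.85 = 23.50.
24.10 lies above the upper fence.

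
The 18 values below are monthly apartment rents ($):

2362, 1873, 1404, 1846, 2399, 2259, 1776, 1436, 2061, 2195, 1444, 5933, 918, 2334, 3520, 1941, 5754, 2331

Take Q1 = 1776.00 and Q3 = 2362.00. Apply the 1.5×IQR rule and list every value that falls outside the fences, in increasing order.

3520, 5754, 5933

IQR = Q3 − Q1 = 2362.00 − 1776.00 = 586.00.
Lower fence = Q1 − 1.5·IQR = 1776.00 − 879.00 = 897.00.
Upper fence = Q3 + 1.5·IQR = 2362.00 + 879.00 = 3241.00.
3520 > 3241.00 → outlier.
5754 > 3241.00 → outlier.
5933 > 3241.00 → outlier.
All remaining values lie within [897.00, 3241.00].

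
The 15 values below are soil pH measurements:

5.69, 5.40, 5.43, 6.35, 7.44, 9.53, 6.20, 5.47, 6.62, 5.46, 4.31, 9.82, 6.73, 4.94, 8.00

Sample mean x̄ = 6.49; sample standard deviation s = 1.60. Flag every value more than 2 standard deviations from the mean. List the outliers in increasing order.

9.82

Cutoffs at x̄ ± 2s: 6.49 ± 2·1.60 = [3.29, 9.69].
9.82: z = 2.08, |z| > 2 → outlier.
Every other value lies within [3.29, 9.69].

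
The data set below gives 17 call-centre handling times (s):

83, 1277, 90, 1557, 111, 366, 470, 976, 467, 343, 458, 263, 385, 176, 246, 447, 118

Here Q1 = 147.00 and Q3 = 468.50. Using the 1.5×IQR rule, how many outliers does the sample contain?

IQR = 321.50; fences at 147.00 − 482.25 = -335.25 and 468.50 + 482.25 = 950.75.
Outside the cutoffs: 976, 1277, 1557.

3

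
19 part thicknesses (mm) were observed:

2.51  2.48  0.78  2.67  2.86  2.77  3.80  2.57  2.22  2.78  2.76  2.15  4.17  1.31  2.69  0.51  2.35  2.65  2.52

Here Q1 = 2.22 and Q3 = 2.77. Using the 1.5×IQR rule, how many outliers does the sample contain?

IQR = 0.55; fences at 2.22 − 0.825 = 1.395 and 2.77 + 0.825 = 3.595.
Outside the cutoffs: 0.51, 0.78, 1.31, 3.80, 4.17.

5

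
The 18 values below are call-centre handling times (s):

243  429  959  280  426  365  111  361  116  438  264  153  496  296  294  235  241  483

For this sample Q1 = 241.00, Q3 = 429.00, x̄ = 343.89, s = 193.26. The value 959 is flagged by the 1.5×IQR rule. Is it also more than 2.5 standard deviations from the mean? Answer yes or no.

z = (959 − 343.89) / 193.26 = 3.18.
|z| = 3.18 > 2.5.

yes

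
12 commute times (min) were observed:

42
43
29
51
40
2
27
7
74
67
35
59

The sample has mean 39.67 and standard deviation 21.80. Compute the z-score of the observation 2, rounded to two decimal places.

z = (2 − 39.67) / 21.80 = -1.73.

-1.73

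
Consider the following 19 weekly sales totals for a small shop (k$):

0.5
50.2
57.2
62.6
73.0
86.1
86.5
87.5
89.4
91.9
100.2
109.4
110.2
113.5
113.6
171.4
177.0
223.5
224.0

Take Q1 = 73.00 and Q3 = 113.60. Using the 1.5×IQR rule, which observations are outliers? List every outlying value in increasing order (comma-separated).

0.5, 177.0, 223.5, 224.0

IQR = Q3 − Q1 = 113.60 − 73.00 = 40.60.
Lower fence = Q1 − 1.5·IQR = 73.00 − 60.90 = 12.10.
Upper fence = Q3 + 1.5·IQR = 113.60 + 60.90 = 174.50.
0.5 < 12.10 → outlier.
177.0 > 174.50 → outlier.
223.5 > 174.50 → outlier.
224.0 > 174.50 → outlier.
All remaining values lie within [12.10, 174.50].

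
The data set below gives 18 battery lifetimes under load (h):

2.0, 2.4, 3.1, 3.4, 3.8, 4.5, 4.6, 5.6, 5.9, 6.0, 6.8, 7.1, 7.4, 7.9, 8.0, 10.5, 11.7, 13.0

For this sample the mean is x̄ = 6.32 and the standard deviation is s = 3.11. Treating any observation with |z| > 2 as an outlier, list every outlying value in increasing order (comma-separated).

Cutoffs at x̄ ± 2s: 6.32 ± 2·3.11 = [0.10, 12.54].
13.0: z = 2.15, |z| > 2 → outlier.
Every other value lies within [0.10, 12.54].

13.0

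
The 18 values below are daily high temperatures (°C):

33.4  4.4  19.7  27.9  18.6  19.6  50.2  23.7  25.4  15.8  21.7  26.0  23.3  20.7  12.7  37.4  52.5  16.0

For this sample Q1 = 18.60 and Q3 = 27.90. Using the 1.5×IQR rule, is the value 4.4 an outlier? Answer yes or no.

IQR = Q3 − Q1 = 27.90 − 18.60 = 9.30.
Lower fence = Q1 − 1.5·IQR = 18.60 − 13.95 = 4.65.
Upper fence = Q3 + 1.5·IQR = 27.90 + 13.95 = 41.85.
4.4 lies below the lower fence.

yes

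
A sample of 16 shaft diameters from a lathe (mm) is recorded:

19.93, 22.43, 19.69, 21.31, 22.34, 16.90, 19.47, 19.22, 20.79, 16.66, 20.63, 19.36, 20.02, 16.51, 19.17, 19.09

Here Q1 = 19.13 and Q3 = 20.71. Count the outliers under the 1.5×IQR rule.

2

IQR = 1.58; fences at 19.13 − 2.37 = 16.76 and 20.71 + 2.37 = 23.08.
Outside the cutoffs: 16.51, 16.66.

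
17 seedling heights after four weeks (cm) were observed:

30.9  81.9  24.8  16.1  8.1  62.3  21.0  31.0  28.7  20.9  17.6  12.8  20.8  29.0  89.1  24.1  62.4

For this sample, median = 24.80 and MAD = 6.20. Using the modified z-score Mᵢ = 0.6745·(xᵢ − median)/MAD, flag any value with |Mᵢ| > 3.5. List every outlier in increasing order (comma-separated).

|Mᵢ| > 3.5 ⇔ |xᵢ − 24.80| > 3.5·6.20/0.6745 = 32.17.
So outliers lie outside [-7.37, 56.97].
62.3: M = 4.08 → outlier.
62.4: M = 4.09 → outlier.
81.9: M = 6.21 → outlier.
89.1: M = 7.00 → outlier.

62.3, 62.4, 81.9, 89.1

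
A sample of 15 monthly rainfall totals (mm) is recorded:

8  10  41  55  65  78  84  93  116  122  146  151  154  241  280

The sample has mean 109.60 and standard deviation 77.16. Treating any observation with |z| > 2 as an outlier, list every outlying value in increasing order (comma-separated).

Cutoffs at x̄ ± 2s: 109.60 ± 2·77.16 = [-44.72, 263.92].
280: z = 2.21, |z| > 2 → outlier.
Every other value lies within [-44.72, 263.92].

280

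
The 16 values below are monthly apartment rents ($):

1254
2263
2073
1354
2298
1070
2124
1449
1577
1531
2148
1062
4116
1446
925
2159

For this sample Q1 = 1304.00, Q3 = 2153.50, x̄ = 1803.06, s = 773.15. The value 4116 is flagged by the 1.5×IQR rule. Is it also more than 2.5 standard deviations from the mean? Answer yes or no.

z = (4116 − 1803.06) / 773.15 = 2.99.
|z| = 2.99 > 2.5.

yes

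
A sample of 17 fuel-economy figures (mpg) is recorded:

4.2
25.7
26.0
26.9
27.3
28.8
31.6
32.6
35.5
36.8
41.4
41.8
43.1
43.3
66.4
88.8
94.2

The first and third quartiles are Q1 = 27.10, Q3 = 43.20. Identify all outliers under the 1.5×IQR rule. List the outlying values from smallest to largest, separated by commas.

IQR = Q3 − Q1 = 43.20 − 27.10 = 16.10.
Lower fence = Q1 − 1.5·IQR = 27.10 − 24.15 = 2.95.
Upper fence = Q3 + 1.5·IQR = 43.20 + 24.15 = 67.35.
88.8 > 67.35 → outlier.
94.2 > 67.35 → outlier.
All remaining values lie within [2.95, 67.35].

88.8, 94.2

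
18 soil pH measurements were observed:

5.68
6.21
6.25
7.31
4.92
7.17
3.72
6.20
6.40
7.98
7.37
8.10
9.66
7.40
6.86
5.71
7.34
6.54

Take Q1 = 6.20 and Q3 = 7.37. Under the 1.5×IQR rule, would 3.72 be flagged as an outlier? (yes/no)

yes

IQR = Q3 − Q1 = 7.37 − 6.20 = 1.17.
Lower fence = Q1 − 1.5·IQR = 6.20 − 1.755 = 4.445.
Upper fence = Q3 + 1.5·IQR = 7.37 + 1.755 = 9.125.
3.72 lies below the lower fence.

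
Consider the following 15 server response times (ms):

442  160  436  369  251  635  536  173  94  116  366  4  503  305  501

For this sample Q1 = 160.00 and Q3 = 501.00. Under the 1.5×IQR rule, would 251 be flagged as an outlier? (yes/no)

no

IQR = Q3 − Q1 = 501.00 − 160.00 = 341.00.
Lower fence = Q1 − 1.5·IQR = 160.00 − 511.50 = -351.50.
Upper fence = Q3 + 1.5·IQR = 501.00 + 511.50 = 1012.50.
251 lies within [-351.50, 1012.50].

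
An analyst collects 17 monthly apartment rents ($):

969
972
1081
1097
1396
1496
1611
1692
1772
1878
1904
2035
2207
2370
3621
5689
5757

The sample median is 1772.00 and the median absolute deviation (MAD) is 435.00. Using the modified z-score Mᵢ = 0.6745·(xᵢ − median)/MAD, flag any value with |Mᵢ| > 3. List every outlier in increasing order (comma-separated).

5689, 5757

|Mᵢ| > 3 ⇔ |xᵢ − 1772.00| > 3·435.00/0.6745 = 1934.77.
So outliers lie outside [-162.77, 3706.77].
5689: M = 6.07 → outlier.
5757: M = 6.18 → outlier.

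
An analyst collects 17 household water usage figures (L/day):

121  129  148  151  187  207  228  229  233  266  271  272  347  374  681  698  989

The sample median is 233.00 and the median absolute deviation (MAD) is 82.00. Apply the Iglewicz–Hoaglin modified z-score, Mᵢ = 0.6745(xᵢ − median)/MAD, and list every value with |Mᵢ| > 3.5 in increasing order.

681, 698, 989

|Mᵢ| > 3.5 ⇔ |xᵢ − 233.00| > 3.5·82.00/0.6745 = 425.50.
So outliers lie outside [-192.50, 658.50].
681: M = 3.69 → outlier.
698: M = 3.82 → outlier.
989: M = 6.22 → outlier.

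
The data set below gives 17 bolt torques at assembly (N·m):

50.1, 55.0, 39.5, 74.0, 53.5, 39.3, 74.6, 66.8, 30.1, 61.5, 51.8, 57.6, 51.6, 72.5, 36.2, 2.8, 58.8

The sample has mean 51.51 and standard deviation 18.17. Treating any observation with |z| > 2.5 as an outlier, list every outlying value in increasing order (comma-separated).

2.8

Cutoffs at x̄ ± 2.5s: 51.51 ± 2.5·18.17 = [6.085, 96.935].
2.8: z = -2.68, |z| > 2.5 → outlier.
Every other value lies within [6.085, 96.935].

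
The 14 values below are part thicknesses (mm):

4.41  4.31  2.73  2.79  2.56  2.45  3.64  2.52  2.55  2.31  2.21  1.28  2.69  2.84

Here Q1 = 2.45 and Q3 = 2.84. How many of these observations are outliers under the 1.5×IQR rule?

4

IQR = 0.39; fences at 2.45 − 0.585 = 1.865 and 2.84 + 0.585 = 3.425.
Outside the cutoffs: 1.28, 3.64, 4.31, 4.41.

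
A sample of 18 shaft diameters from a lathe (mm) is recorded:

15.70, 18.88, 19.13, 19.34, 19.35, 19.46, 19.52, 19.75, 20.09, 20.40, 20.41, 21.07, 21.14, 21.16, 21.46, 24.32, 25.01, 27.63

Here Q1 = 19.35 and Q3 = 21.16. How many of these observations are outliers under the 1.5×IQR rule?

IQR = 1.81; fences at 19.35 − 2.715 = 16.635 and 21.16 + 2.715 = 23.875.
Outside the cutoffs: 15.70, 24.32, 25.01, 27.63.

4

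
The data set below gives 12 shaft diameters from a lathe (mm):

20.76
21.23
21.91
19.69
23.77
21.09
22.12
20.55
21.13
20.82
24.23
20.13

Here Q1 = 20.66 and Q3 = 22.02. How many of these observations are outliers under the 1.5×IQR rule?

IQR = 1.36; fences at 20.66 − 2.04 = 18.62 and 22.02 + 2.04 = 24.06.
Outside the cutoffs: 24.23.

1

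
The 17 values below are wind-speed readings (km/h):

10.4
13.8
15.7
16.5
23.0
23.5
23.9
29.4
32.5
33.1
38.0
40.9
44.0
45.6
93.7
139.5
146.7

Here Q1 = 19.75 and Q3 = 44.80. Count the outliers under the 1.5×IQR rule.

IQR = 25.05; fences at 19.75 − 37.575 = -17.825 and 44.80 + 37.575 = 82.375.
Outside the cutoffs: 93.7, 139.5, 146.7.

3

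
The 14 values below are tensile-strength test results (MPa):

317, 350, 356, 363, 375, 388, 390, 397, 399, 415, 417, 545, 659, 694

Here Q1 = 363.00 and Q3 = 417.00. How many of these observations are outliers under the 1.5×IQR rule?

IQR = 54.00; fences at 363.00 − 81.00 = 282.00 and 417.00 + 81.00 = 498.00.
Outside the cutoffs: 545, 659, 694.

3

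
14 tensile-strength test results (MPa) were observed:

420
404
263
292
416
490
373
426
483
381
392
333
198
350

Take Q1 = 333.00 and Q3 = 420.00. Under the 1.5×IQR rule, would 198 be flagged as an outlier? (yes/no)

IQR = Q3 − Q1 = 420.00 − 333.00 = 87.00.
Lower fence = Q1 − 1.5·IQR = 333.00 − 130.50 = 202.50.
Upper fence = Q3 + 1.5·IQR = 420.00 + 130.50 = 550.50.
198 lies below the lower fence.

yes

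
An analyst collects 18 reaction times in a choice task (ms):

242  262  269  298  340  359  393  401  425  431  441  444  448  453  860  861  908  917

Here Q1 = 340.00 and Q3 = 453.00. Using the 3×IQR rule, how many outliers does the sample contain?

IQR = 113.00; fences at 340.00 − 339.00 = 1.00 and 453.00 + 339.00 = 792.00.
Outside the cutoffs: 860, 861, 908, 917.

4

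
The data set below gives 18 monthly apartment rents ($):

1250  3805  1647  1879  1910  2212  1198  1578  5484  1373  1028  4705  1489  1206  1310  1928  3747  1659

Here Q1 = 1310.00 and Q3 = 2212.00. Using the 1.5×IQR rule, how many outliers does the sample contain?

IQR = 902.00; fences at 1310.00 − 1353.00 = -43.00 and 2212.00 + 1353.00 = 3565.00.
Outside the cutoffs: 3747, 3805, 4705, 5484.

4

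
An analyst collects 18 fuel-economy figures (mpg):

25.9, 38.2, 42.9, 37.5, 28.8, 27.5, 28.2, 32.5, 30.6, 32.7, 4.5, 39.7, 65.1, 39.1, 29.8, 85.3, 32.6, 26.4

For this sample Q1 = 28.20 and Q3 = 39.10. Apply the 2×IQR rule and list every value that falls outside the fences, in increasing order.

IQR = Q3 − Q1 = 39.10 − 28.20 = 10.90.
Lower fence = Q1 − 2·IQR = 28.20 − 21.80 = 6.40.
Upper fence = Q3 + 2·IQR = 39.10 + 21.80 = 60.90.
4.5 < 6.40 → outlier.
65.1 > 60.90 → outlier.
85.3 > 60.90 → outlier.
All remaining values lie within [6.40, 60.90].

4.5, 65.1, 85.3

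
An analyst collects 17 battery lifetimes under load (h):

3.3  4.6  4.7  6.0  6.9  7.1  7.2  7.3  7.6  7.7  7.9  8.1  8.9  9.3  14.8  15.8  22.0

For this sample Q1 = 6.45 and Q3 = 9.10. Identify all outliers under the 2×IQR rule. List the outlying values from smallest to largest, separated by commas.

IQR = Q3 − Q1 = 9.10 − 6.45 = 2.65.
Lower fence = Q1 − 2·IQR = 6.45 − 5.30 = 1.15.
Upper fence = Q3 + 2·IQR = 9.10 + 5.30 = 14.40.
14.8 > 14.40 → outlier.
15.8 > 14.40 → outlier.
22.0 > 14.40 → outlier.
All remaining values lie within [1.15, 14.40].

14.8, 15.8, 22.0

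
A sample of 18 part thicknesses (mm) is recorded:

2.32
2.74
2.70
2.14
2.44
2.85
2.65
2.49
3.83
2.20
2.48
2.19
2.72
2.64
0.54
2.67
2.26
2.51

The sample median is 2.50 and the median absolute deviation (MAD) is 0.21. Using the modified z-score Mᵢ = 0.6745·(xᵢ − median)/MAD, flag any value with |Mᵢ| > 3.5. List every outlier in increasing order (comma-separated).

|Mᵢ| > 3.5 ⇔ |xᵢ − 2.50| > 3.5·0.21/0.6745 = 1.09.
So outliers lie outside [1.41, 3.59].
0.54: M = -6.30 → outlier.
3.83: M = 4.27 → outlier.

0.54, 3.83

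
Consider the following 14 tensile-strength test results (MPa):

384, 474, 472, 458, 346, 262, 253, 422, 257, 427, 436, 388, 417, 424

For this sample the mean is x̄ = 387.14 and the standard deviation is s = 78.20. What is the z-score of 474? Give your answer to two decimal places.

z = (474 − 387.14) / 78.20 = 1.11.

1.11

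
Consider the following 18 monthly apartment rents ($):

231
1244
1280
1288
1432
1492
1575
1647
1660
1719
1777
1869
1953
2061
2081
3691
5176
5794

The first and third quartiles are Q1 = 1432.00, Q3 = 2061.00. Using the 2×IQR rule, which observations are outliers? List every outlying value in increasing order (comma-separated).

IQR = Q3 − Q1 = 2061.00 − 1432.00 = 629.00.
Lower fence = Q1 − 2·IQR = 1432.00 − 1258.00 = 174.00.
Upper fence = Q3 + 2·IQR = 2061.00 + 1258.00 = 3319.00.
3691 > 3319.00 → outlier.
5176 > 3319.00 → outlier.
5794 > 3319.00 → outlier.
All remaining values lie within [174.00, 3319.00].

3691, 5176, 5794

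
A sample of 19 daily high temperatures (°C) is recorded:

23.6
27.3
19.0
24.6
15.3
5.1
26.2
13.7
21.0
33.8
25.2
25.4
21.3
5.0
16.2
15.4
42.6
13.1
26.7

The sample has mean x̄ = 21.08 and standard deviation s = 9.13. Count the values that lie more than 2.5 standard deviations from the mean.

Cutoffs: x̄ ± 2.5s = [-1.745, 43.905].
Every value lies within the cutoffs.

0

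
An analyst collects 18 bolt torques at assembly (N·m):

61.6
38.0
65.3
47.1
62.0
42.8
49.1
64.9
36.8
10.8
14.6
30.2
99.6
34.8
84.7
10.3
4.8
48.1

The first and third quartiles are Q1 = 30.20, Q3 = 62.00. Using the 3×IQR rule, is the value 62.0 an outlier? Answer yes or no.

no

IQR = Q3 − Q1 = 62.00 − 30.20 = 31.80.
Lower fence = Q1 − 3·IQR = 30.20 − 95.40 = -65.20.
Upper fence = Q3 + 3·IQR = 62.00 + 95.40 = 157.40.
62.0 lies within [-65.20, 157.40].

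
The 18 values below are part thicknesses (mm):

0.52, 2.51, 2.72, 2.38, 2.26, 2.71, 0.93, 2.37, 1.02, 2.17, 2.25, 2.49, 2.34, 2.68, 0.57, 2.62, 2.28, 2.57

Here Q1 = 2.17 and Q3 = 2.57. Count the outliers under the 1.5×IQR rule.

IQR = 0.40; fences at 2.17 − 0.60 = 1.57 and 2.57 + 0.60 = 3.17.
Outside the cutoffs: 0.52, 0.57, 0.93, 1.02.

4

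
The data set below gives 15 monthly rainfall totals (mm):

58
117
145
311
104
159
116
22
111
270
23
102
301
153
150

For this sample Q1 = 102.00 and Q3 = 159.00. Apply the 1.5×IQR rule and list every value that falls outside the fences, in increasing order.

270, 301, 311

IQR = Q3 − Q1 = 159.00 − 102.00 = 57.00.
Lower fence = Q1 − 1.5·IQR = 102.00 − 85.50 = 16.50.
Upper fence = Q3 + 1.5·IQR = 159.00 + 85.50 = 244.50.
270 > 244.50 → outlier.
301 > 244.50 → outlier.
311 > 244.50 → outlier.
All remaining values lie within [16.50, 244.50].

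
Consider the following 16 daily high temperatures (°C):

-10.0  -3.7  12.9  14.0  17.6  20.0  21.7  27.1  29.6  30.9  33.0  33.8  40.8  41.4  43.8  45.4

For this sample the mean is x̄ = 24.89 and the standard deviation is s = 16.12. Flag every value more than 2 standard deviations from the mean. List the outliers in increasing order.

-10.0

Cutoffs at x̄ ± 2s: 24.89 ± 2·16.12 = [-7.35, 57.13].
-10.0: z = -2.16, |z| > 2 → outlier.
Every other value lies within [-7.35, 57.13].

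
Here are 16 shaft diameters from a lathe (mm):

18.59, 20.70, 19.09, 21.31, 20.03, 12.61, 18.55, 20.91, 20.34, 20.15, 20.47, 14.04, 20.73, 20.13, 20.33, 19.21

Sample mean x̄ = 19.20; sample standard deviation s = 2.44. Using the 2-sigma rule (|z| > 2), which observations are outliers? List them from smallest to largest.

Cutoffs at x̄ ± 2s: 19.20 ± 2·2.44 = [14.32, 24.08].
12.61: z = -2.70, |z| > 2 → outlier.
14.04: z = -2.11, |z| > 2 → outlier.
Every other value lies within [14.32, 24.08].

12.61, 14.04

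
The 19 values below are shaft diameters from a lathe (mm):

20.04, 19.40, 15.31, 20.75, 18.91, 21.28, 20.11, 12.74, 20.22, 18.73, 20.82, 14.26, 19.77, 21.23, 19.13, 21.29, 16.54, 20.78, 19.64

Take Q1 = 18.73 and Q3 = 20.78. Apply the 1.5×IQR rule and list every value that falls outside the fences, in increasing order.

IQR = Q3 − Q1 = 20.78 − 18.73 = 2.05.
Lower fence = Q1 − 1.5·IQR = 18.73 − 3.075 = 15.655.
Upper fence = Q3 + 1.5·IQR = 20.78 + 3.075 = 23.855.
12.74 < 15.655 → outlier.
14.26 < 15.655 → outlier.
15.31 < 15.655 → outlier.
All remaining values lie within [15.655, 23.855].

12.74, 14.26, 15.31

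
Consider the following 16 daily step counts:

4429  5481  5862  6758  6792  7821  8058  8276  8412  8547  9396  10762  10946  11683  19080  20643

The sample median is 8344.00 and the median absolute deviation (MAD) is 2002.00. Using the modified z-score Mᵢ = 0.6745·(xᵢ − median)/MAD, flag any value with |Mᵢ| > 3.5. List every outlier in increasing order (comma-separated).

|Mᵢ| > 3.5 ⇔ |xᵢ − 8344.00| > 3.5·2002.00/0.6745 = 10388.44.
So outliers lie outside [-2044.44, 18732.44].
19080: M = 3.62 → outlier.
20643: M = 4.14 → outlier.

19080, 20643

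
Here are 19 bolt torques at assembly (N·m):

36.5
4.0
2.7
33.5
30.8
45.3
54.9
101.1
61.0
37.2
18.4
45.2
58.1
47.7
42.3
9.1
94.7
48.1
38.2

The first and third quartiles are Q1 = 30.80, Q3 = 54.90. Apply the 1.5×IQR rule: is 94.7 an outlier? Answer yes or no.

IQR = Q3 − Q1 = 54.90 − 30.80 = 24.10.
Lower fence = Q1 − 1.5·IQR = 30.80 − 36.15 = -5.35.
Upper fence = Q3 + 1.5·IQR = 54.90 + 36.15 = 91.05.
94.7 lies above the upper fence.

yes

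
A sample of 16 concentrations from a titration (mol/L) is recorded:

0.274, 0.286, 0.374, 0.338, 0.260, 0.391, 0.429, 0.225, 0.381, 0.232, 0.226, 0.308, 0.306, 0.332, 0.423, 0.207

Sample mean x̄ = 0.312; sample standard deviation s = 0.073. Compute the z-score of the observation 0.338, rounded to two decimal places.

z = (0.338 − 0.312) / 0.073 = 0.36.

0.36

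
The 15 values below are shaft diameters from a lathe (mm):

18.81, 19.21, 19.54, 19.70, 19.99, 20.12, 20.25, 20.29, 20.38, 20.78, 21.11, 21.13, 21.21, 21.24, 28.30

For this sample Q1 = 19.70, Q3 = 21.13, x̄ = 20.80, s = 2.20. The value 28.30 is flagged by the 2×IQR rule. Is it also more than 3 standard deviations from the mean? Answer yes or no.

yes

z = (28.30 − 20.80) / 2.20 = 3.41.
|z| = 3.41 > 3.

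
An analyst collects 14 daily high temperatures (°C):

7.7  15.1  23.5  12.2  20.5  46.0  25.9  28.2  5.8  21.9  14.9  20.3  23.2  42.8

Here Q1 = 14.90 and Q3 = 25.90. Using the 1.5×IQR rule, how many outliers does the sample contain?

IQR = 11.00; fences at 14.90 − 16.50 = -1.60 and 25.90 + 16.50 = 42.40.
Outside the cutoffs: 42.8, 46.0.

2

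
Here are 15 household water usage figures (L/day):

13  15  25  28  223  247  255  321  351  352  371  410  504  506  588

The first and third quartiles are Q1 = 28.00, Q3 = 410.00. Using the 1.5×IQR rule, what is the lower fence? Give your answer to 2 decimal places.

-545.00

IQR = Q3 − Q1 = 410.00 − 28.00 = 382.00.
Lower fence = Q1 − 1.5·IQR = 28.00 − 573.00 = -545.00.
Upper fence = Q3 + 1.5·IQR = 410.00 + 573.00 = 983.00.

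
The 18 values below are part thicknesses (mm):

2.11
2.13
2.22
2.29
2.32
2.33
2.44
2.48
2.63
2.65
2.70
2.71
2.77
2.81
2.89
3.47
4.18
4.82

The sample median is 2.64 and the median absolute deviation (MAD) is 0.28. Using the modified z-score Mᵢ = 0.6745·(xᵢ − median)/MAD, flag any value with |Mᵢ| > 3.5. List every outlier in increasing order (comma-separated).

|Mᵢ| > 3.5 ⇔ |xᵢ − 2.64| > 3.5·0.28/0.6745 = 1.45.
So outliers lie outside [1.19, 4.09].
4.18: M = 3.71 → outlier.
4.82: M = 5.25 → outlier.

4.18, 4.82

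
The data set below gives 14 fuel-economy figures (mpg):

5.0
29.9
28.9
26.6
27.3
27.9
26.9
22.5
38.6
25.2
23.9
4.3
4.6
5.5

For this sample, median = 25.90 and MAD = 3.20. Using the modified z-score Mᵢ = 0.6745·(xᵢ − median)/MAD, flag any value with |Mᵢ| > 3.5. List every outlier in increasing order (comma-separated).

4.3, 4.6, 5.0, 5.5

|Mᵢ| > 3.5 ⇔ |xᵢ − 25.90| > 3.5·3.20/0.6745 = 16.60.
So outliers lie outside [9.30, 42.50].
4.3: M = -4.55 → outlier.
4.6: M = -4.49 → outlier.
5.0: M = -4.41 → outlier.
5.5: M = -4.30 → outlier.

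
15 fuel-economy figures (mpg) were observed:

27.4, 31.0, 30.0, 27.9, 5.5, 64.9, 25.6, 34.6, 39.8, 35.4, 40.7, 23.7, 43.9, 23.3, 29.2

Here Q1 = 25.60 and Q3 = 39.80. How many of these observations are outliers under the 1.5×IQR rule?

1

IQR = 14.20; fences at 25.60 − 21.30 = 4.30 and 39.80 + 21.30 = 61.10.
Outside the cutoffs: 64.9.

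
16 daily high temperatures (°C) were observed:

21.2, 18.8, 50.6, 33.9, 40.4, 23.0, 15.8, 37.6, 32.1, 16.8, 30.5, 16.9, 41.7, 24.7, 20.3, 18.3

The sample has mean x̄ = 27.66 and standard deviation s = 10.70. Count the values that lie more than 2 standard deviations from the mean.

1

Cutoffs: x̄ ± 2s = [6.26, 49.06].
Outside the cutoffs: 50.6.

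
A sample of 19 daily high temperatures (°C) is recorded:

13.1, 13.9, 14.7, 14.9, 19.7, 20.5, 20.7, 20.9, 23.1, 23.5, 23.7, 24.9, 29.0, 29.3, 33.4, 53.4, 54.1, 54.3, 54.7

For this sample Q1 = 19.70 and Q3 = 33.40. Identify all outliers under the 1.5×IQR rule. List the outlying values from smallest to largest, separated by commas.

54.1, 54.3, 54.7

IQR = Q3 − Q1 = 33.40 − 19.70 = 13.70.
Lower fence = Q1 − 1.5·IQR = 19.70 − 20.55 = -0.85.
Upper fence = Q3 + 1.5·IQR = 33.40 + 20.55 = 53.95.
54.1 > 53.95 → outlier.
54.3 > 53.95 → outlier.
54.7 > 53.95 → outlier.
All remaining values lie within [-0.85, 53.95].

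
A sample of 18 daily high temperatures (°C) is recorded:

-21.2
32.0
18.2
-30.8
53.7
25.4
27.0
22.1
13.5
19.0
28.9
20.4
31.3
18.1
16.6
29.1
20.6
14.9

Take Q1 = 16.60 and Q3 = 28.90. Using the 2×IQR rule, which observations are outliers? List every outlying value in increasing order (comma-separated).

-30.8, -21.2, 53.7

IQR = Q3 − Q1 = 28.90 − 16.60 = 12.30.
Lower fence = Q1 − 2·IQR = 16.60 − 24.60 = -8.00.
Upper fence = Q3 + 2·IQR = 28.90 + 24.60 = 53.50.
-30.8 < -8.00 → outlier.
-21.2 < -8.00 → outlier.
53.7 > 53.50 → outlier.
All remaining values lie within [-8.00, 53.50].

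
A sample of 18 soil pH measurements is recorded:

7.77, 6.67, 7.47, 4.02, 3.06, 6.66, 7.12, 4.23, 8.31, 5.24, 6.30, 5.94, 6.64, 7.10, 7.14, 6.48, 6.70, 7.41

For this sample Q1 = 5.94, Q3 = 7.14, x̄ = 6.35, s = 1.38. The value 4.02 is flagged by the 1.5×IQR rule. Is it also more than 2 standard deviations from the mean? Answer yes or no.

no

z = (4.02 − 6.35) / 1.38 = -1.69.
|z| = 1.69 ≤ 2.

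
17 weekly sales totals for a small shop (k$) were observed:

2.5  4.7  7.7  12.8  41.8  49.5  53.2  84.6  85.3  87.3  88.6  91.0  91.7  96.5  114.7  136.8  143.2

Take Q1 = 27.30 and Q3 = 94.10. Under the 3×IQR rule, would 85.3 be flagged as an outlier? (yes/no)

no

IQR = Q3 − Q1 = 94.10 − 27.30 = 66.80.
Lower fence = Q1 − 3·IQR = 27.30 − 200.40 = -173.10.
Upper fence = Q3 + 3·IQR = 94.10 + 200.40 = 294.50.
85.3 lies within [-173.10, 294.50].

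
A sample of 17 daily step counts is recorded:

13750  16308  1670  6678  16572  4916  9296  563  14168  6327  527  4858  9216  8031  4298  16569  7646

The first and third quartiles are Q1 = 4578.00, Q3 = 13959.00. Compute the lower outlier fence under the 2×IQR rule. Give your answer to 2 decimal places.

IQR = Q3 − Q1 = 13959.00 − 4578.00 = 9381.00.
Lower fence = Q1 − 2·IQR = 4578.00 − 18762.00 = -14184.00.
Upper fence = Q3 + 2·IQR = 13959.00 + 18762.00 = 32721.00.

-14184.00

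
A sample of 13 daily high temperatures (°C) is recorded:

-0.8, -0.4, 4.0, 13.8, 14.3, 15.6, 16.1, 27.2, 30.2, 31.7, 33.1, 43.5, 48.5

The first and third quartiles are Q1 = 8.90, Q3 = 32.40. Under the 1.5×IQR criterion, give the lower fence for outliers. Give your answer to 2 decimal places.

-26.35

IQR = Q3 − Q1 = 32.40 − 8.90 = 23.50.
Lower fence = Q1 − 1.5·IQR = 8.90 − 35.25 = -26.35.
Upper fence = Q3 + 1.5·IQR = 32.40 + 35.25 = 67.65.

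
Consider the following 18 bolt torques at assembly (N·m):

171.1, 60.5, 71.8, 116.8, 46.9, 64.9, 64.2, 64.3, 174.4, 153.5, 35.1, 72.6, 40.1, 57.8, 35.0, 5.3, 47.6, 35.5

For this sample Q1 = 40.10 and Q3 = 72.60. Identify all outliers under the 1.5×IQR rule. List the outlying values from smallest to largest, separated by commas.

IQR = Q3 − Q1 = 72.60 − 40.10 = 32.50.
Lower fence = Q1 − 1.5·IQR = 40.10 − 48.75 = -8.65.
Upper fence = Q3 + 1.5·IQR = 72.60 + 48.75 = 121.35.
153.5 > 121.35 → outlier.
171.1 > 121.35 → outlier.
174.4 > 121.35 → outlier.
All remaining values lie within [-8.65, 121.35].

153.5, 171.1, 174.4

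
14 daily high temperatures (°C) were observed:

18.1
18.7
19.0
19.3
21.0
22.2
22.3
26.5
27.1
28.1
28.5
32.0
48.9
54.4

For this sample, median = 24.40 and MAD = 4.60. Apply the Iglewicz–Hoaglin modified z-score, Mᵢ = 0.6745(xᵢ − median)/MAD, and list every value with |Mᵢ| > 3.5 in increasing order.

48.9, 54.4

|Mᵢ| > 3.5 ⇔ |xᵢ − 24.40| > 3.5·4.60/0.6745 = 23.87.
So outliers lie outside [0.53, 48.27].
48.9: M = 3.59 → outlier.
54.4: M = 4.40 → outlier.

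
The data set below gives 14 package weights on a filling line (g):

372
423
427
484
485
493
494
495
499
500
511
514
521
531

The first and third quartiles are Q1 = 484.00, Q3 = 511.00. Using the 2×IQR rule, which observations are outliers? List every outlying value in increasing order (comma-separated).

IQR = Q3 − Q1 = 511.00 − 484.00 = 27.00.
Lower fence = Q1 − 2·IQR = 484.00 − 54.00 = 430.00.
Upper fence = Q3 + 2·IQR = 511.00 + 54.00 = 565.00.
372 < 430.00 → outlier.
423 < 430.00 → outlier.
427 < 430.00 → outlier.
All remaining values lie within [430.00, 565.00].

372, 423, 427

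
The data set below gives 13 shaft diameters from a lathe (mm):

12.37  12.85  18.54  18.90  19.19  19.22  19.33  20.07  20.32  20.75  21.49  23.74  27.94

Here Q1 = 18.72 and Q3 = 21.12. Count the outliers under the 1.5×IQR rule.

3

IQR = 2.40; fences at 18.72 − 3.60 = 15.12 and 21.12 + 3.60 = 24.72.
Outside the cutoffs: 12.37, 12.85, 27.94.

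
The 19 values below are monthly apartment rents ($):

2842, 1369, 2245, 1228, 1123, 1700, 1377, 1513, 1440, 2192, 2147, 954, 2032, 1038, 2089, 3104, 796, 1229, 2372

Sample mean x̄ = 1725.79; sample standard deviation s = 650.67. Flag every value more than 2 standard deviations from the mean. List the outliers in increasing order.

3104

Cutoffs at x̄ ± 2s: 1725.79 ± 2·650.67 = [424.45, 3027.13].
3104: z = 2.12, |z| > 2 → outlier.
Every other value lies within [424.45, 3027.13].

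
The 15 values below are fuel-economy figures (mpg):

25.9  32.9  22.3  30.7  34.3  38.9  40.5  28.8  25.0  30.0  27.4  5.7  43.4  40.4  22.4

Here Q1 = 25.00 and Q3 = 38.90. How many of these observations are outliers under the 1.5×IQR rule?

0

IQR = 13.90; fences at 25.00 − 20.85 = 4.15 and 38.90 + 20.85 = 59.75.
Every value lies within the cutoffs.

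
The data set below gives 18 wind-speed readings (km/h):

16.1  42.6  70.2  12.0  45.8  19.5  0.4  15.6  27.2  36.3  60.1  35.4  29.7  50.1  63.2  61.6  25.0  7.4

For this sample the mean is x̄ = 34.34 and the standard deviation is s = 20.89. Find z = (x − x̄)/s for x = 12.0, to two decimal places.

z = (12.0 − 34.34) / 20.89 = -1.07.

-1.07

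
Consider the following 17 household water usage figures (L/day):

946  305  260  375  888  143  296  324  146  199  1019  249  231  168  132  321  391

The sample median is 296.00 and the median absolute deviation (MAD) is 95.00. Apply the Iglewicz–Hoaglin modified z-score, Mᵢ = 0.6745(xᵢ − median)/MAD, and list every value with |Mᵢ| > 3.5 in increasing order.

|Mᵢ| > 3.5 ⇔ |xᵢ − 296.00| > 3.5·95.00/0.6745 = 492.96.
So outliers lie outside [-196.96, 788.96].
888: M = 4.20 → outlier.
946: M = 4.62 → outlier.
1019: M = 5.13 → outlier.

888, 946, 1019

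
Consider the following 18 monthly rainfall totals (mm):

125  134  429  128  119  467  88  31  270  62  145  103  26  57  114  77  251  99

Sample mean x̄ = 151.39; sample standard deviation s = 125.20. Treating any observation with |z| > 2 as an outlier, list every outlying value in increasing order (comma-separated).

Cutoffs at x̄ ± 2s: 151.39 ± 2·125.20 = [-99.01, 401.79].
429: z = 2.22, |z| > 2 → outlier.
467: z = 2.52, |z| > 2 → outlier.
Every other value lies within [-99.01, 401.79].

429, 467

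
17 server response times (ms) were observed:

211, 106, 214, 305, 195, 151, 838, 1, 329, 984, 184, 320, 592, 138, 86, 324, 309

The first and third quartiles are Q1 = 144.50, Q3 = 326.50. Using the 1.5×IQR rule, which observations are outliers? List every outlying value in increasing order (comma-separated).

IQR = Q3 − Q1 = 326.50 − 144.50 = 182.00.
Lower fence = Q1 − 1.5·IQR = 144.50 − 273.00 = -128.50.
Upper fence = Q3 + 1.5·IQR = 326.50 + 273.00 = 599.50.
838 > 599.50 → outlier.
984 > 599.50 → outlier.
All remaining values lie within [-128.50, 599.50].

838, 984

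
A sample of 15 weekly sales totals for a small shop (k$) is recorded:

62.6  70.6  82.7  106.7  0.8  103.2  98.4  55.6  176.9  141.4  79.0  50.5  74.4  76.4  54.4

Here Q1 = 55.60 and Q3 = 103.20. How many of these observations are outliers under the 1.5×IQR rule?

IQR = 47.60; fences at 55.60 − 71.40 = -15.80 and 103.20 + 71.40 = 174.60.
Outside the cutoffs: 176.9.

1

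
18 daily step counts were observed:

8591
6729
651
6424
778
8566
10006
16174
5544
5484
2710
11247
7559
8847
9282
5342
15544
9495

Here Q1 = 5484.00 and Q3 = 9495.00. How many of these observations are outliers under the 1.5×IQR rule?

IQR = 4011.00; fences at 5484.00 − 6016.50 = -532.50 and 9495.00 + 6016.50 = 15511.50.
Outside the cutoffs: 15544, 16174.

2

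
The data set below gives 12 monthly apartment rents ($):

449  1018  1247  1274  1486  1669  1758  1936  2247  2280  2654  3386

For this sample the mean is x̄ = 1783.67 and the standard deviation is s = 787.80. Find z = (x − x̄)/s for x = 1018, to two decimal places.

z = (1018 − 1783.67) / 787.80 = -0.97.

-0.97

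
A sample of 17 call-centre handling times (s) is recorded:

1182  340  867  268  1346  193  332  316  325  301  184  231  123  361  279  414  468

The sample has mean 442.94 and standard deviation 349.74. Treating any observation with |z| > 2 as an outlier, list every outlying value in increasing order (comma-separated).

1182, 1346

Cutoffs at x̄ ± 2s: 442.94 ± 2·349.74 = [-256.54, 1142.42].
1182: z = 2.11, |z| > 2 → outlier.
1346: z = 2.58, |z| > 2 → outlier.
Every other value lies within [-256.54, 1142.42].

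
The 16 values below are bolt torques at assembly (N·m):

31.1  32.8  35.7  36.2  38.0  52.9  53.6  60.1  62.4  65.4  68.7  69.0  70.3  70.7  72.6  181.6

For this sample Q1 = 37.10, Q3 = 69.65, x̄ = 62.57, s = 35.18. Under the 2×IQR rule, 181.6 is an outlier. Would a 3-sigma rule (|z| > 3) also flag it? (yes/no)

z = (181.6 − 62.57) / 35.18 = 3.38.
|z| = 3.38 > 3.

yes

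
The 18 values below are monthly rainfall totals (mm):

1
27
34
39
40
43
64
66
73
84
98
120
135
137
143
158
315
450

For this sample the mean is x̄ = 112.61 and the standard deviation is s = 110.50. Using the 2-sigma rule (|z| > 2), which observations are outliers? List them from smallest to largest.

Cutoffs at x̄ ± 2s: 112.61 ± 2·110.50 = [-108.39, 333.61].
450: z = 3.05, |z| > 2 → outlier.
Every other value lies within [-108.39, 333.61].

450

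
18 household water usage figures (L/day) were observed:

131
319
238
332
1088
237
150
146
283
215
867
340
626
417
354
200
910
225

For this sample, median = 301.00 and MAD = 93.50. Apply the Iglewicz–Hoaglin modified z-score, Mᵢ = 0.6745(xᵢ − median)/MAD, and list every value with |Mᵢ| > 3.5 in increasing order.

867, 910, 1088

|Mᵢ| > 3.5 ⇔ |xᵢ − 301.00| > 3.5·93.50/0.6745 = 485.17.
So outliers lie outside [-184.17, 786.17].
867: M = 4.08 → outlier.
910: M = 4.39 → outlier.
1088: M = 5.68 → outlier.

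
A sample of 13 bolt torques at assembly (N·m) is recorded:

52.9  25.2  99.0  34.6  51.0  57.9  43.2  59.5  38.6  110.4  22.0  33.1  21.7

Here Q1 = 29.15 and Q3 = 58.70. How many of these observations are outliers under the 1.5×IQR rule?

IQR = 29.55; fences at 29.15 − 44.325 = -15.175 and 58.70 + 44.325 = 103.025.
Outside the cutoffs: 110.4.

1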